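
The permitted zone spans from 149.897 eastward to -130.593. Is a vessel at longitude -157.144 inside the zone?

Band width going east from +149.897° to -130.593°: ((-130.593 − 149.897) mod 360) = 79.510°.
Offset of -157.144° east of the west edge: ((-157.144 − 149.897) mod 360) = 52.959°.
52.959° ≤ 79.510° ⇒ inside.

Yes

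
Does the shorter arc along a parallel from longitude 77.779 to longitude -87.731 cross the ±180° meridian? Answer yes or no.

Signed shortest Δλ = ((-87.731 − 77.779 + 180) mod 360) − 180 = -165.51°.
Going west by 165.51° from +77.779° reaches -87.731° without touching 180°.

No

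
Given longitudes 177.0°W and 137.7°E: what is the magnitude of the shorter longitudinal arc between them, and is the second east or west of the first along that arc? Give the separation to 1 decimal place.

Raw difference: 137.7 − -177.0 = 314.7°.
Normalise into (−180°, 180°]: 314.7° − 360° = -45.3°.
Negative ⇒ the second point lies to the west; separation 45.3°.

45.3° west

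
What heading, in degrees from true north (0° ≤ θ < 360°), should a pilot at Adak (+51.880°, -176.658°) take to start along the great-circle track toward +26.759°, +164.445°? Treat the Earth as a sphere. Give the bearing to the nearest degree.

Δλ = 164.445 − -176.658 = 341.103°; wrapped into (−180°, 180°]: -18.897°.
θ = atan2( sin Δλ · cos φ₂ , cos φ₁ · sin φ₂ − sin φ₁ · cos φ₂ · cos Δλ )
  = atan2(-0.28918, -0.38667) = -143.208° → normalised to [0°, 360°): 216.792°.

217°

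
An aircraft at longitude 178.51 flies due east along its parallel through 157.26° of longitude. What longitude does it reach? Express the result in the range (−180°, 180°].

Start at +178.51°; shift +157.26° → +335.77°.
+335.77° lies outside (−180°, 180°]; subtract 360° → -24.23°.

-24.23°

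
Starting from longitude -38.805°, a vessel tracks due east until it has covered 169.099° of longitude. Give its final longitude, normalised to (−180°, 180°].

+130.294°

Start at -38.805°; shift +169.099° → +130.294°.
+130.294° already lies in (−180°, 180°].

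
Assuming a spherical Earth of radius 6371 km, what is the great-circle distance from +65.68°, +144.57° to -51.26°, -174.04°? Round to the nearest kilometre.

Δλ = -174.04 − 144.57 = -318.61°; wrapped into (−180°, 180°]: 41.39°.
Δφ = -51.26 − 65.68 = -116.94°.
a = sin²(Δφ/2) + cos φ₁ · cos φ₂ · sin²(Δλ/2) = 0.758714.
c = 2·atan2(√a, √(1−a)) = 2.11464 rad → d = 6371·c ≈ 13472.37 km.

13472 km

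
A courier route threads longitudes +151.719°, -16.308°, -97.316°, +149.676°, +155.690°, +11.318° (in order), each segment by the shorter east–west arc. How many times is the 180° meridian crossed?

Leg 1: +151.719° → -16.308°, shortest Δλ = -168.027° (west) — does not cross 180°.
Leg 2: -16.308° → -97.316°, shortest Δλ = -81.008° (west) — does not cross 180°.
Leg 3: -97.316° → +149.676°, shortest Δλ = -113.008° (west) — crosses 180°.
Leg 4: +149.676° → +155.690°, shortest Δλ = 6.014° (east) — does not cross 180°.
Leg 5: +155.690° → +11.318°, shortest Δλ = -144.372° (west) — does not cross 180°.
Total crossings: 1.

1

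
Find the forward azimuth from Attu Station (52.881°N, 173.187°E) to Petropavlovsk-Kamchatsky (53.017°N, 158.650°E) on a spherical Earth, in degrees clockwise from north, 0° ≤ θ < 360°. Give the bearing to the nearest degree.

277°

Δλ = 158.650 − 173.187 = -14.537°.
θ = atan2( sin Δλ · cos φ₂ , cos φ₁ · sin φ₂ − sin φ₁ · cos φ₂ · cos Δλ )
  = atan2(-0.15100, 0.01773) = -83.303° → normalised to [0°, 360°): 276.697°.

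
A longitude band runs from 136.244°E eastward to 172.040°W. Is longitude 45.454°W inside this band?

No

Band width going east from +136.244° to -172.040°: ((-172.040 − 136.244) mod 360) = 51.716°.
Offset of -45.454° east of the west edge: ((-45.454 − 136.244) mod 360) = 178.302°.
178.302° > 51.716° ⇒ outside.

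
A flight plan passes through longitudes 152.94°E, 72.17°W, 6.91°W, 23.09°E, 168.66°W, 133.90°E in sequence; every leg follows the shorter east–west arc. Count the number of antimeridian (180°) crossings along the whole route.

3

Leg 1: +152.94° → -72.17°, shortest Δλ = 134.89° (east) — crosses 180°.
Leg 2: -72.17° → -6.91°, shortest Δλ = 65.26° (east) — does not cross 180°.
Leg 3: -6.91° → +23.09°, shortest Δλ = 30.0° (east) — does not cross 180°.
Leg 4: +23.09° → -168.66°, shortest Δλ = 168.25° (east) — crosses 180°.
Leg 5: -168.66° → +133.90°, shortest Δλ = -57.44° (west) — crosses 180°.
Total crossings: 3.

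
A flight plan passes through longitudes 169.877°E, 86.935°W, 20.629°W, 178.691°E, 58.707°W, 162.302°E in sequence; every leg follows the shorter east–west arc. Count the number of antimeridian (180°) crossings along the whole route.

4

Leg 1: +169.877° → -86.935°, shortest Δλ = 103.188° (east) — crosses 180°.
Leg 2: -86.935° → -20.629°, shortest Δλ = 66.306° (east) — does not cross 180°.
Leg 3: -20.629° → +178.691°, shortest Δλ = -160.68° (west) — crosses 180°.
Leg 4: +178.691° → -58.707°, shortest Δλ = 122.602° (east) — crosses 180°.
Leg 5: -58.707° → +162.302°, shortest Δλ = -138.991° (west) — crosses 180°.
Total crossings: 4.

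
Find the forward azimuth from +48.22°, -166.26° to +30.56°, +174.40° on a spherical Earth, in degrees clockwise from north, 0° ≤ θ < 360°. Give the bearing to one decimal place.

Δλ = 174.40 − -166.26 = 340.66°; wrapped into (−180°, 180°]: -19.34°.
θ = atan2( sin Δλ · cos φ₂ , cos φ₁ · sin φ₂ − sin φ₁ · cos φ₂ · cos Δλ )
  = atan2(-0.28517, -0.26713) = -133.129° → normalised to [0°, 360°): 226.871°.

226.9°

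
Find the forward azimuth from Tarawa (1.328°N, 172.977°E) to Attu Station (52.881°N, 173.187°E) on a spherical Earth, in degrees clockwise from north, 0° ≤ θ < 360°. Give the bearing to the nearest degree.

0°

Δλ = 173.187 − 172.977 = 0.210°.
θ = atan2( sin Δλ · cos φ₂ , cos φ₁ · sin φ₂ − sin φ₁ · cos φ₂ · cos Δλ )
  = atan2(0.00221, 0.78318) = 0.162° → normalised to [0°, 360°): 0.162°.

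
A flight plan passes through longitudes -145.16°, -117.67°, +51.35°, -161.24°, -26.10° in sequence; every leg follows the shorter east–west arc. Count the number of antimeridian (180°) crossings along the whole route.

Leg 1: -145.16° → -117.67°, shortest Δλ = 27.49° (east) — does not cross 180°.
Leg 2: -117.67° → +51.35°, shortest Δλ = 169.02° (east) — does not cross 180°.
Leg 3: +51.35° → -161.24°, shortest Δλ = 147.41° (east) — crosses 180°.
Leg 4: -161.24° → -26.10°, shortest Δλ = 135.14° (east) — does not cross 180°.
Total crossings: 1.

1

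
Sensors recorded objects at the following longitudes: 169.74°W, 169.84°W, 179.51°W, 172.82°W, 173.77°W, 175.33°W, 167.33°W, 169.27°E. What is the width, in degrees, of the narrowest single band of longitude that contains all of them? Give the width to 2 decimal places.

23.40°

Sort the longitudes: -179.51°, -175.33°, -173.77°, -172.82°, -169.84°, -169.74°, -167.33°, +169.27°.
Eastward gaps between consecutive values (wrapping around): 4.18°, 1.56°, 0.95°, 2.98°, 0.10°, 2.41°, 336.60°, 11.22°.
Largest gap = 336.60° ⇒ minimal covering band is its complement: 360° − 336.60° = 23.40°.
Band runs from +169.27° eastward to -167.33°, crossing the antimeridian.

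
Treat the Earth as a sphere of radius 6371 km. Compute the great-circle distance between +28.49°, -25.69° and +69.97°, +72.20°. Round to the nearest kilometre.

7338 km

Δλ = 72.20 − -25.69 = 97.89°.
Δφ = 69.97 − 28.49 = 41.48°.
a = sin²(Δφ/2) + cos φ₁ · cos φ₂ · sin²(Δλ/2) = 0.296585.
c = 2·atan2(√a, √(1−a)) = 1.15182 rad → d = 6371·c ≈ 7338.22 km.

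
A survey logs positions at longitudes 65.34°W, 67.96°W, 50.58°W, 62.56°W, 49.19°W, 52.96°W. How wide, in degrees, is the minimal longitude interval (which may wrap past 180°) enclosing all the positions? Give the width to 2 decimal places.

Sort the longitudes: -67.96°, -65.34°, -62.56°, -52.96°, -50.58°, -49.19°.
Eastward gaps between consecutive values (wrapping around): 2.62°, 2.78°, 9.60°, 2.38°, 1.39°, 341.23°.
Largest gap = 341.23° ⇒ minimal covering band is its complement: 360° − 341.23° = 18.77°.
Band runs from -67.96° eastward to -49.19°.

18.77°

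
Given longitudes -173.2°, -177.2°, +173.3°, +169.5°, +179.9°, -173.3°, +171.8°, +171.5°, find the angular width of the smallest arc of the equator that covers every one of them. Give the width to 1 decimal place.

17.3°

Sort the longitudes: -177.2°, -173.3°, -173.2°, +169.5°, +171.5°, +171.8°, +173.3°, +179.9°.
Eastward gaps between consecutive values (wrapping around): 3.9°, 0.1°, 342.7°, 2.0°, 0.3°, 1.5°, 6.6°, 2.9°.
Largest gap = 342.7° ⇒ minimal covering band is its complement: 360° − 342.7° = 17.3°.
Band runs from +169.5° eastward to -173.2°, crossing the antimeridian.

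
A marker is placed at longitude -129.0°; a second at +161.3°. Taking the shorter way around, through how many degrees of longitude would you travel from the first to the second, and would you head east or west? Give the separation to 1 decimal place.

69.7° west

Raw difference: 161.3 − -129.0 = 290.3°.
Normalise into (−180°, 180°]: 290.3° − 360° = -69.7°.
Negative ⇒ the second point lies to the west; separation 69.7°.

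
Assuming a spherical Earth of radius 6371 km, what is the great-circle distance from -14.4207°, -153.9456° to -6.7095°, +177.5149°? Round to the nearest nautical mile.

1745 nmi

Δλ = 177.5149 − -153.9456 = 331.4605°; wrapped into (−180°, 180°]: -28.5395°.
Δφ = -6.7095 − -14.4207 = 7.7112°.
a = sin²(Δφ/2) + cos φ₁ · cos φ₂ · sin²(Δλ/2) = 0.062960.
c = 2·atan2(√a, √(1−a)) = 0.50726 rad → d = 6371·c ≈ 3231.75 km ≈ 1745.00 nmi.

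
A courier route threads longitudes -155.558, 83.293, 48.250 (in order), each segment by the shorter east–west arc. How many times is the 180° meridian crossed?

Leg 1: -155.558° → +83.293°, shortest Δλ = -121.149° (west) — crosses 180°.
Leg 2: +83.293° → +48.250°, shortest Δλ = -35.043° (west) — does not cross 180°.
Total crossings: 1.

1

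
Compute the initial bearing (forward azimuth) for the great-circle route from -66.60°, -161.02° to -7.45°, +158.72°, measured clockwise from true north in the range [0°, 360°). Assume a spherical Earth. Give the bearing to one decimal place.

315.1°

Δλ = 158.72 − -161.02 = 319.74°; wrapped into (−180°, 180°]: -40.26°.
θ = atan2( sin Δλ · cos φ₂ , cos φ₁ · sin φ₂ − sin φ₁ · cos φ₂ · cos Δλ )
  = atan2(-0.64080, 0.64295) = -44.904° → normalised to [0°, 360°): 315.096°.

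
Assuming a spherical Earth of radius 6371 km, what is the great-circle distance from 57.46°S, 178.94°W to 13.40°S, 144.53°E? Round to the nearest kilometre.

Δλ = 144.53 − -178.94 = 323.47°; wrapped into (−180°, 180°]: -36.53°.
Δφ = -13.40 − -57.46 = 44.06°.
a = sin²(Δφ/2) + cos φ₁ · cos φ₂ · sin²(Δλ/2) = 0.192091.
c = 2·atan2(√a, √(1−a)) = 0.90737 rad → d = 6371·c ≈ 5780.87 km.

5781 km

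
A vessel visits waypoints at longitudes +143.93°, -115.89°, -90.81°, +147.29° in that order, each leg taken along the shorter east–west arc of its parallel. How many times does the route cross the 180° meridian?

2

Leg 1: +143.93° → -115.89°, shortest Δλ = 100.18° (east) — crosses 180°.
Leg 2: -115.89° → -90.81°, shortest Δλ = 25.08° (east) — does not cross 180°.
Leg 3: -90.81° → +147.29°, shortest Δλ = -121.9° (west) — crosses 180°.
Total crossings: 2.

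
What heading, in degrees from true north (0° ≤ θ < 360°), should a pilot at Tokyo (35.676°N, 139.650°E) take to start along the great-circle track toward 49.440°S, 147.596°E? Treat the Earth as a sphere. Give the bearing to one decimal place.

174.8°

Δλ = 147.596 − 139.650 = 7.946°.
θ = atan2( sin Δλ · cos φ₂ , cos φ₁ · sin φ₂ − sin φ₁ · cos φ₂ · cos Δλ )
  = atan2(0.08989, -0.99273) = 174.826° → normalised to [0°, 360°): 174.826°.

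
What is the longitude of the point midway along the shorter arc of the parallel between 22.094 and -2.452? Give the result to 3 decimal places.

+9.821°

Signed shortest Δλ from +22.094° to -2.452° is -24.546°.
Midpoint longitude = +22.094° + (-24.546°)/2 = +22.094° − 12.273° = +9.821°.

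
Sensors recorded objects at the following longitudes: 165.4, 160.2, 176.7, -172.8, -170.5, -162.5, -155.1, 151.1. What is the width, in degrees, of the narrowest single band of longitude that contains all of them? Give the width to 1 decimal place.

53.8°

Sort the longitudes: -172.8°, -170.5°, -162.5°, -155.1°, +151.1°, +160.2°, +165.4°, +176.7°.
Eastward gaps between consecutive values (wrapping around): 2.3°, 8.0°, 7.4°, 306.2°, 9.1°, 5.2°, 11.3°, 10.5°.
Largest gap = 306.2° ⇒ minimal covering band is its complement: 360° − 306.2° = 53.8°.
Band runs from +151.1° eastward to -155.1°, crossing the antimeridian.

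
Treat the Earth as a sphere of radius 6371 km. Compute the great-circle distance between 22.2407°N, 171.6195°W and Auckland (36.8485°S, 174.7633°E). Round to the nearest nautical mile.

Δλ = 174.7633 − -171.6195 = 346.3828°; wrapped into (−180°, 180°]: -13.6172°.
Δφ = -36.8485 − 22.2407 = -59.0892°.
a = sin²(Δφ/2) + cos φ₁ · cos φ₂ · sin²(Δλ/2) = 0.253559.
c = 2·atan2(√a, √(1−a)) = 1.05540 rad → d = 6371·c ≈ 6723.93 km ≈ 3630.63 nmi.

3631 nmi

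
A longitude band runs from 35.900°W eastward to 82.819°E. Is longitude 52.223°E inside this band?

Yes

Band width going east from -35.900° to +82.819°: ((82.819 − -35.900) mod 360) = 118.719°.
Offset of +52.223° east of the west edge: ((52.223 − -35.900) mod 360) = 88.123°.
88.123° ≤ 118.719° ⇒ inside.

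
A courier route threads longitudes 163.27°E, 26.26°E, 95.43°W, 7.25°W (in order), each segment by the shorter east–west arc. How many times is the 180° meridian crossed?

Leg 1: +163.27° → +26.26°, shortest Δλ = -137.01° (west) — does not cross 180°.
Leg 2: +26.26° → -95.43°, shortest Δλ = -121.69° (west) — does not cross 180°.
Leg 3: -95.43° → -7.25°, shortest Δλ = 88.18° (east) — does not cross 180°.
Total crossings: 0.

0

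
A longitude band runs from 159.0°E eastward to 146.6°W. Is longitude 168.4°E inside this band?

Band width going east from +159.0° to -146.6°: ((-146.6 − 159.0) mod 360) = 54.4°.
Offset of +168.4° east of the west edge: ((168.4 − 159.0) mod 360) = 9.4°.
9.4° ≤ 54.4° ⇒ inside.

Yes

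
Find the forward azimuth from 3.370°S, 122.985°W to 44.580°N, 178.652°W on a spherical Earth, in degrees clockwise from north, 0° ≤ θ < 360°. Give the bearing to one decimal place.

Δλ = -178.652 − -122.985 = -55.667°.
θ = atan2( sin Δλ · cos φ₂ , cos φ₁ · sin φ₂ − sin φ₁ · cos φ₂ · cos Δλ )
  = atan2(-0.58817, 0.72431) = -39.078° → normalised to [0°, 360°): 320.922°.

320.9°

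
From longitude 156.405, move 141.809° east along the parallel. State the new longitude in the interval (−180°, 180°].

-61.786°

Start at +156.405°; shift +141.809° → +298.214°.
+298.214° lies outside (−180°, 180°]; subtract 360° → -61.786°.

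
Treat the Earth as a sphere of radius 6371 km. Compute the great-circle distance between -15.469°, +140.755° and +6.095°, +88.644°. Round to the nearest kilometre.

6219 km

Δλ = 88.644 − 140.755 = -52.111°.
Δφ = 6.095 − -15.469 = 21.564°.
a = sin²(Δφ/2) + cos φ₁ · cos φ₂ · sin²(Δλ/2) = 0.219889.
c = 2·atan2(√a, √(1−a)) = 0.97614 rad → d = 6371·c ≈ 6219.01 km.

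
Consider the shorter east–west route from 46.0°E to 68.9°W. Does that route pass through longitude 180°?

No

Signed shortest Δλ = ((-68.9 − 46.0 + 180) mod 360) − 180 = -114.9°.
Going west by 114.9° from +46.0° reaches -68.9° without touching 180°.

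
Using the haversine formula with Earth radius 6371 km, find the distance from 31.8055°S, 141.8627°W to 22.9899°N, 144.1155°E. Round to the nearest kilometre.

9947 km

Δλ = 144.1155 − -141.8627 = 285.9782°; wrapped into (−180°, 180°]: -74.0218°.
Δφ = 22.9899 − -31.8055 = 54.7954°.
a = sin²(Δφ/2) + cos φ₁ · cos φ₂ · sin²(Δλ/2) = 0.495244.
c = 2·atan2(√a, √(1−a)) = 1.56128 rad → d = 6371·c ≈ 9946.94 km.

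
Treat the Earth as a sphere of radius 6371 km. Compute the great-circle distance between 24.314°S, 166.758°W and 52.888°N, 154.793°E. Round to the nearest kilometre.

9355 km

Δλ = 154.793 − -166.758 = 321.551°; wrapped into (−180°, 180°]: -38.449°.
Δφ = 52.888 − -24.314 = 77.202°.
a = sin²(Δφ/2) + cos φ₁ · cos φ₂ · sin²(Δλ/2) = 0.448858.
c = 2·atan2(√a, √(1−a)) = 1.46833 rad → d = 6371·c ≈ 9354.75 km.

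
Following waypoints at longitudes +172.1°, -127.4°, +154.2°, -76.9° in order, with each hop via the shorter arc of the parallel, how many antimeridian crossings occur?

Leg 1: +172.1° → -127.4°, shortest Δλ = 60.5° (east) — crosses 180°.
Leg 2: -127.4° → +154.2°, shortest Δλ = -78.4° (west) — crosses 180°.
Leg 3: +154.2° → -76.9°, shortest Δλ = 128.9° (east) — crosses 180°.
Total crossings: 3.

3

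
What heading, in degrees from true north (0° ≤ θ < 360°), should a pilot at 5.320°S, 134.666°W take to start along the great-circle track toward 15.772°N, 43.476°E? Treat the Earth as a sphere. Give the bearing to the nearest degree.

Δλ = 43.476 − -134.666 = 178.142°.
θ = atan2( sin Δλ · cos φ₂ , cos φ₁ · sin φ₂ − sin φ₁ · cos φ₂ · cos Δλ )
  = atan2(0.03120, 0.18146) = 9.757° → normalised to [0°, 360°): 9.757°.

10°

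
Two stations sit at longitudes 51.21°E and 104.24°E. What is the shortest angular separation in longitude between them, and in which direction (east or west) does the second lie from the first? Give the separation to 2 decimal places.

53.03° east

Raw difference: 104.24 − 51.21 = 53.03°.
Normalise into (−180°, 180°]: 53.03° stays 53.03°.
Positive ⇒ the second point lies to the east; separation 53.03°.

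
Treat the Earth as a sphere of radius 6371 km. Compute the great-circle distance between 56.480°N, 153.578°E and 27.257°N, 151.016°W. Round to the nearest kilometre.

5411 km

Δλ = -151.016 − 153.578 = -304.594°; wrapped into (−180°, 180°]: 55.406°.
Δφ = 27.257 − 56.480 = -29.223°.
a = sin²(Δφ/2) + cos φ₁ · cos φ₂ · sin²(Δλ/2) = 0.169733.
c = 2·atan2(√a, √(1−a)) = 0.84927 rad → d = 6371·c ≈ 5410.67 km.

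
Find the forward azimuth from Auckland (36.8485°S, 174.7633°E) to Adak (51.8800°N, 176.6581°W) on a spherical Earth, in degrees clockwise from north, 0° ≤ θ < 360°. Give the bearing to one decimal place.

5.3°

Δλ = -176.6581 − 174.7633 = -351.4214°; wrapped into (−180°, 180°]: 8.5786°.
θ = atan2( sin Δλ · cos φ₂ , cos φ₁ · sin φ₂ − sin φ₁ · cos φ₂ · cos Δλ )
  = atan2(0.09208, 0.99561) = 5.284° → normalised to [0°, 360°): 5.284°.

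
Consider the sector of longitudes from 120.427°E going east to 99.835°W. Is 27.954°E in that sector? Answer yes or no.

No

Band width going east from +120.427° to -99.835°: ((-99.835 − 120.427) mod 360) = 139.738°.
Offset of +27.954° east of the west edge: ((27.954 − 120.427) mod 360) = 267.527°.
267.527° > 139.738° ⇒ outside.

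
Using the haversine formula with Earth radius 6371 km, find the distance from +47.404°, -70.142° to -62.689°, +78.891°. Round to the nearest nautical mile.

9425 nmi

Δλ = 78.891 − -70.142 = 149.033°.
Δφ = -62.689 − 47.404 = -110.093°.
a = sin²(Δφ/2) + cos φ₁ · cos φ₂ · sin²(Δλ/2) = 0.960182.
c = 2·atan2(√a, √(1−a)) = 2.73980 rad → d = 6371·c ≈ 17455.29 km ≈ 9425.10 nmi.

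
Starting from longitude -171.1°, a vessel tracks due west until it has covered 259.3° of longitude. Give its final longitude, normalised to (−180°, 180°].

Start at -171.1°; shift −259.3° → -430.4°.
-430.4° lies outside (−180°, 180°]; add 360° → -70.4°.

-70.4°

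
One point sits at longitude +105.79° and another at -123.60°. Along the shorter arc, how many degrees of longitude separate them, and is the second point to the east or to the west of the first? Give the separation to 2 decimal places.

Raw difference: -123.60 − 105.79 = -229.39°.
Normalise into (−180°, 180°]: -229.39° + 360° = 130.61°.
Positive ⇒ the second point lies to the east; separation 130.61°.

130.61° east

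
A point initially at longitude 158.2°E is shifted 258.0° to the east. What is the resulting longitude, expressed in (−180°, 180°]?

Start at +158.2°; shift +258.0° → +416.2°.
+416.2° lies outside (−180°, 180°]; subtract 360° → +56.2°.

56.2°E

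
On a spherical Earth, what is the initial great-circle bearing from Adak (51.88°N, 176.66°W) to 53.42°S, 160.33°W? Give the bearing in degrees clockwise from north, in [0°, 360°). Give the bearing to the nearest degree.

170°

Δλ = -160.33 − -176.66 = 16.33°.
θ = atan2( sin Δλ · cos φ₂ , cos φ₁ · sin φ₂ − sin φ₁ · cos φ₂ · cos Δλ )
  = atan2(0.16756, -0.94564) = 169.952° → normalised to [0°, 360°): 169.952°.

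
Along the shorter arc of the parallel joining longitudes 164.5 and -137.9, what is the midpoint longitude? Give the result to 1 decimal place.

-166.7°

Signed shortest Δλ from +164.5° to -137.9° is +57.6°.
Midpoint longitude = +164.5° + (+57.6°)/2 = +164.5° + 28.8° = +193.3°.
Normalise into (−180°, 180°]: -166.7°.
(The naïve average (+164.5 + -137.9)/2 = 13.3° is on the wrong side of the globe.)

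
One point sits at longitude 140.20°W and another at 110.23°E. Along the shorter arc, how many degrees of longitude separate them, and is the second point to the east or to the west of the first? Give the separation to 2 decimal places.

Raw difference: 110.23 − -140.20 = 250.43°.
Normalise into (−180°, 180°]: 250.43° − 360° = -109.57°.
Negative ⇒ the second point lies to the west; separation 109.57°.

109.57° west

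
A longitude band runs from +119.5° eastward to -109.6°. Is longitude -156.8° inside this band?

Yes

Band width going east from +119.5° to -109.6°: ((-109.6 − 119.5) mod 360) = 130.9°.
Offset of -156.8° east of the west edge: ((-156.8 − 119.5) mod 360) = 83.7°.
83.7° ≤ 130.9° ⇒ inside.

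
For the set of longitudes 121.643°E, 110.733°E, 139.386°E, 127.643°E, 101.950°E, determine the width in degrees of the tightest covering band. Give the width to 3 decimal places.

Sort the longitudes: +101.950°, +110.733°, +121.643°, +127.643°, +139.386°.
Eastward gaps between consecutive values (wrapping around): 8.783°, 10.910°, 6.000°, 11.743°, 322.564°.
Largest gap = 322.564° ⇒ minimal covering band is its complement: 360° − 322.564° = 37.436°.
Band runs from +101.950° eastward to +139.386°.

37.436°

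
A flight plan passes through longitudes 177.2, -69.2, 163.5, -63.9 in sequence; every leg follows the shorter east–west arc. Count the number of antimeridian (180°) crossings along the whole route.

Leg 1: +177.2° → -69.2°, shortest Δλ = 113.6° (east) — crosses 180°.
Leg 2: -69.2° → +163.5°, shortest Δλ = -127.3° (west) — crosses 180°.
Leg 3: +163.5° → -63.9°, shortest Δλ = 132.6° (east) — crosses 180°.
Total crossings: 3.

3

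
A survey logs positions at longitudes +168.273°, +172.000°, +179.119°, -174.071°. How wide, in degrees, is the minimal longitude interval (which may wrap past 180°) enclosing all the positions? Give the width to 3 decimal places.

17.656°

Sort the longitudes: -174.071°, +168.273°, +172.000°, +179.119°.
Eastward gaps between consecutive values (wrapping around): 342.344°, 3.727°, 7.119°, 6.810°.
Largest gap = 342.344° ⇒ minimal covering band is its complement: 360° − 342.344° = 17.656°.
Band runs from +168.273° eastward to -174.071°, crossing the antimeridian.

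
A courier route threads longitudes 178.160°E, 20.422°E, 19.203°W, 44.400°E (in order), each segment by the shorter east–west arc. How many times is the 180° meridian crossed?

0

Leg 1: +178.160° → +20.422°, shortest Δλ = -157.738° (west) — does not cross 180°.
Leg 2: +20.422° → -19.203°, shortest Δλ = -39.625° (west) — does not cross 180°.
Leg 3: -19.203° → +44.400°, shortest Δλ = 63.603° (east) — does not cross 180°.
Total crossings: 0.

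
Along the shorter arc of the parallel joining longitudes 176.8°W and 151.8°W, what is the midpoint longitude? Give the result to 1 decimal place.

Signed shortest Δλ from -176.8° to -151.8° is +25.0°.
Midpoint longitude = -176.8° + (+25.0°)/2 = -176.8° + 12.5° = -164.3°.

164.3°W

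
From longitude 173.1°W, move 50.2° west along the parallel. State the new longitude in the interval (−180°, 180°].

Start at -173.1°; shift −50.2° → -223.3°.
-223.3° lies outside (−180°, 180°]; add 360° → +136.7°.

136.7°E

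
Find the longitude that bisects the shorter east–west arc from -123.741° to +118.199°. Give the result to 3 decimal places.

Signed shortest Δλ from -123.741° to +118.199° is -118.060°.
Midpoint longitude = -123.741° + (-118.060°)/2 = -123.741° − 59.030° = -182.771°.
Normalise into (−180°, 180°]: +177.229°.
(The naïve average (-123.741 + +118.199)/2 = -2.771° is on the wrong side of the globe.)

+177.229°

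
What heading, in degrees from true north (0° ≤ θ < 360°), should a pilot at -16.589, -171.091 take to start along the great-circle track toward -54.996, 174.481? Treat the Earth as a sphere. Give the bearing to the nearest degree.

193°

Δλ = 174.481 − -171.091 = 345.572°; wrapped into (−180°, 180°]: -14.428°.
θ = atan2( sin Δλ · cos φ₂ , cos φ₁ · sin φ₂ − sin φ₁ · cos φ₂ · cos Δλ )
  = atan2(-0.14293, -0.62641) = -167.147° → normalised to [0°, 360°): 192.853°.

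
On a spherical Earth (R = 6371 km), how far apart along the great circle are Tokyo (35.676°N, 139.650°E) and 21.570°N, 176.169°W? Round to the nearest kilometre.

4545 km

Δλ = -176.169 − 139.650 = -315.819°; wrapped into (−180°, 180°]: 44.181°.
Δφ = 21.570 − 35.676 = -14.106°.
a = sin²(Δφ/2) + cos φ₁ · cos φ₂ · sin²(Δλ/2) = 0.121918.
c = 2·atan2(√a, √(1−a)) = 0.71337 rad → d = 6371·c ≈ 4544.85 km.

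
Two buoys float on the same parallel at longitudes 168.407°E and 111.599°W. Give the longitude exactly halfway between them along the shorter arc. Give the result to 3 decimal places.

151.596°W

Signed shortest Δλ from +168.407° to -111.599° is +79.994°.
Midpoint longitude = +168.407° + (+79.994°)/2 = +168.407° + 39.997° = +208.404°.
Normalise into (−180°, 180°]: -151.596°.
(The naïve average (+168.407 + -111.599)/2 = 28.404° is on the wrong side of the globe.)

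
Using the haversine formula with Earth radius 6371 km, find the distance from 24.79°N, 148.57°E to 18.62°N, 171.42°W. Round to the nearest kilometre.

Δλ = -171.42 − 148.57 = -319.99°; wrapped into (−180°, 180°]: 40.01°.
Δφ = 18.62 − 24.79 = -6.17°.
a = sin²(Δφ/2) + cos φ₁ · cos φ₂ · sin²(Δλ/2) = 0.103584.
c = 2·atan2(√a, √(1−a)) = 0.65536 rad → d = 6371·c ≈ 4175.27 km.

4175 km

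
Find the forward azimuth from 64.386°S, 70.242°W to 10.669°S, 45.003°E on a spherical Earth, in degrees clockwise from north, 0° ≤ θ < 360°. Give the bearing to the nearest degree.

Δλ = 45.003 − -70.242 = 115.245°.
θ = atan2( sin Δλ · cos φ₂ , cos φ₁ · sin φ₂ − sin φ₁ · cos φ₂ · cos Δλ )
  = atan2(0.88886, -0.45796) = 117.259° → normalised to [0°, 360°): 117.259°.

117°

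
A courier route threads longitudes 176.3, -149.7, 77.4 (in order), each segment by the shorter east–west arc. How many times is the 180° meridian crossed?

Leg 1: +176.3° → -149.7°, shortest Δλ = 34.0° (east) — crosses 180°.
Leg 2: -149.7° → +77.4°, shortest Δλ = -132.9° (west) — crosses 180°.
Total crossings: 2.

2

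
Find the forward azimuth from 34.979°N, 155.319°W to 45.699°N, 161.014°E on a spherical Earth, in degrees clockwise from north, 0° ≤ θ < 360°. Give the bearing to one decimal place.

301.6°

Δλ = 161.014 − -155.319 = 316.333°; wrapped into (−180°, 180°]: -43.667°.
θ = atan2( sin Δλ · cos φ₂ , cos φ₁ · sin φ₂ − sin φ₁ · cos φ₂ · cos Δλ )
  = atan2(-0.48224, 0.29677) = -58.392° → normalised to [0°, 360°): 301.608°.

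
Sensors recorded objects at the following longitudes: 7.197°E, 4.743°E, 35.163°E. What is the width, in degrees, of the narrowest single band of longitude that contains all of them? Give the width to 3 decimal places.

Sort the longitudes: +4.743°, +7.197°, +35.163°.
Eastward gaps between consecutive values (wrapping around): 2.454°, 27.966°, 329.580°.
Largest gap = 329.580° ⇒ minimal covering band is its complement: 360° − 329.580° = 30.420°.
Band runs from +4.743° eastward to +35.163°.

30.420°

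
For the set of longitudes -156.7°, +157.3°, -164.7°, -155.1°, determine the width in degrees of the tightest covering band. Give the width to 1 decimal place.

47.6°

Sort the longitudes: -164.7°, -156.7°, -155.1°, +157.3°.
Eastward gaps between consecutive values (wrapping around): 8.0°, 1.6°, 312.4°, 38.0°.
Largest gap = 312.4° ⇒ minimal covering band is its complement: 360° − 312.4° = 47.6°.
Band runs from +157.3° eastward to -155.1°, crossing the antimeridian.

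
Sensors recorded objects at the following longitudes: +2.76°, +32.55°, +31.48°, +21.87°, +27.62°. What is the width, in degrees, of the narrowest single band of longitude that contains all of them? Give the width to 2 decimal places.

29.79°

Sort the longitudes: +2.76°, +21.87°, +27.62°, +31.48°, +32.55°.
Eastward gaps between consecutive values (wrapping around): 19.11°, 5.75°, 3.86°, 1.07°, 330.21°.
Largest gap = 330.21° ⇒ minimal covering band is its complement: 360° − 330.21° = 29.79°.
Band runs from +2.76° eastward to +32.55°.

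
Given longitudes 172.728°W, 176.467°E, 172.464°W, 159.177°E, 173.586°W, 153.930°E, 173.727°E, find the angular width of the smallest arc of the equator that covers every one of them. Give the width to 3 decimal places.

Sort the longitudes: -173.586°, -172.728°, -172.464°, +153.930°, +159.177°, +173.727°, +176.467°.
Eastward gaps between consecutive values (wrapping around): 0.858°, 0.264°, 326.394°, 5.247°, 14.550°, 2.740°, 9.947°.
Largest gap = 326.394° ⇒ minimal covering band is its complement: 360° − 326.394° = 33.606°.
Band runs from +153.930° eastward to -172.464°, crossing the antimeridian.

33.606°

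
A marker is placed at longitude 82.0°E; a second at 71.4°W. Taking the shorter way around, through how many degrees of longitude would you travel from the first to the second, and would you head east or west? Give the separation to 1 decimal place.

Raw difference: -71.4 − 82.0 = -153.4°.
Normalise into (−180°, 180°]: -153.4° stays -153.4°.
Negative ⇒ the second point lies to the west; separation 153.4°.

153.4° west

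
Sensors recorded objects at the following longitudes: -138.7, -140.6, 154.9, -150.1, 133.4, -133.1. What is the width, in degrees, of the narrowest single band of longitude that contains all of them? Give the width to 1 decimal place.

93.5°

Sort the longitudes: -150.1°, -140.6°, -138.7°, -133.1°, +133.4°, +154.9°.
Eastward gaps between consecutive values (wrapping around): 9.5°, 1.9°, 5.6°, 266.5°, 21.5°, 55.0°.
Largest gap = 266.5° ⇒ minimal covering band is its complement: 360° − 266.5° = 93.5°.
Band runs from +133.4° eastward to -133.1°, crossing the antimeridian.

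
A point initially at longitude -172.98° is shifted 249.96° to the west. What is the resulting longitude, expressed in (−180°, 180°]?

-62.94°

Start at -172.98°; shift −249.96° → -422.94°.
-422.94° lies outside (−180°, 180°]; add 360° → -62.94°.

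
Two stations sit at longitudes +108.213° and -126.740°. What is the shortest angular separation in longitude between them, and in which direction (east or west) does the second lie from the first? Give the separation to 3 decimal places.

125.047° east

Raw difference: -126.740 − 108.213 = -234.953°.
Normalise into (−180°, 180°]: -234.953° + 360° = 125.047°.
Positive ⇒ the second point lies to the east; separation 125.047°.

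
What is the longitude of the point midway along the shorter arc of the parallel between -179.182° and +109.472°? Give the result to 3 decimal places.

Signed shortest Δλ from -179.182° to +109.472° is -71.346°.
Midpoint longitude = -179.182° + (-71.346°)/2 = -179.182° − 35.673° = -214.855°.
Normalise into (−180°, 180°]: +145.145°.
(The naïve average (-179.182 + +109.472)/2 = -34.855° is on the wrong side of the globe.)

+145.145°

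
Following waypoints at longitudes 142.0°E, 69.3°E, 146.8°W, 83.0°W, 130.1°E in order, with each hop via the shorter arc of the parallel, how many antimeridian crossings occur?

Leg 1: +142.0° → +69.3°, shortest Δλ = -72.7° (west) — does not cross 180°.
Leg 2: +69.3° → -146.8°, shortest Δλ = 143.9° (east) — crosses 180°.
Leg 3: -146.8° → -83.0°, shortest Δλ = 63.8° (east) — does not cross 180°.
Leg 4: -83.0° → +130.1°, shortest Δλ = -146.9° (west) — crosses 180°.
Total crossings: 2.

2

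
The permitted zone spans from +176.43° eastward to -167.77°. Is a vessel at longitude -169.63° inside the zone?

Yes

Band width going east from +176.43° to -167.77°: ((-167.77 − 176.43) mod 360) = 15.80°.
Offset of -169.63° east of the west edge: ((-169.63 − 176.43) mod 360) = 13.94°.
13.94° ≤ 15.80° ⇒ inside.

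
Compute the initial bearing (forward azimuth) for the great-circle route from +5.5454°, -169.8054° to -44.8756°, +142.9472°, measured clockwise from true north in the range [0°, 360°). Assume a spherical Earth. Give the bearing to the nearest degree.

Δλ = 142.9472 − -169.8054 = 312.7526°; wrapped into (−180°, 180°]: -47.2474°.
θ = atan2( sin Δλ · cos φ₂ , cos φ₁ · sin φ₂ − sin φ₁ · cos φ₂ · cos Δλ )
  = atan2(-0.52035, -0.74875) = -145.203° → normalised to [0°, 360°): 214.797°.

215°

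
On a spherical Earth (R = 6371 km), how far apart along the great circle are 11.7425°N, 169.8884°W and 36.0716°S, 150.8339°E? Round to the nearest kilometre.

Δλ = 150.8339 − -169.8884 = 320.7223°; wrapped into (−180°, 180°]: -39.2777°.
Δφ = -36.0716 − 11.7425 = -47.8141°.
a = sin²(Δφ/2) + cos φ₁ · cos φ₂ · sin²(Δλ/2) = 0.253621.
c = 2·atan2(√a, √(1−a)) = 1.05554 rad → d = 6371·c ≈ 6724.84 km.

6725 km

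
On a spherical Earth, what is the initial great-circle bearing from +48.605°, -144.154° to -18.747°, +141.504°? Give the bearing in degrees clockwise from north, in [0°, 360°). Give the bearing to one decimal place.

246.1°

Δλ = 141.504 − -144.154 = 285.658°; wrapped into (−180°, 180°]: -74.342°.
θ = atan2( sin Δλ · cos φ₂ , cos φ₁ · sin φ₂ − sin φ₁ · cos φ₂ · cos Δλ )
  = atan2(-0.91181, -0.40424) = -113.910° → normalised to [0°, 360°): 246.090°.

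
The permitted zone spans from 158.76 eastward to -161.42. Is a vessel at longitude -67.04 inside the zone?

Band width going east from +158.76° to -161.42°: ((-161.42 − 158.76) mod 360) = 39.82°.
Offset of -67.04° east of the west edge: ((-67.04 − 158.76) mod 360) = 134.20°.
134.20° > 39.82° ⇒ outside.

No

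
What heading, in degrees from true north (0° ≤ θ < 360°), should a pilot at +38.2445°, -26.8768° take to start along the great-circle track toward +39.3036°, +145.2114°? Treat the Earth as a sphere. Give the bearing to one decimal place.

6.3°

Δλ = 145.2114 − -26.8768 = 172.0882°.
θ = atan2( sin Δλ · cos φ₂ , cos φ₁ · sin φ₂ − sin φ₁ · cos φ₂ · cos Δλ )
  = atan2(0.10651, 0.97192) = 6.254° → normalised to [0°, 360°): 6.254°.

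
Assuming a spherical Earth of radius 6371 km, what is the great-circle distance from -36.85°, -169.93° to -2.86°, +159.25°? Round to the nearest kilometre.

Δλ = 159.25 − -169.93 = 329.18°; wrapped into (−180°, 180°]: -30.82°.
Δφ = -2.86 − -36.85 = 33.99°.
a = sin²(Δφ/2) + cos φ₁ · cos φ₂ · sin²(Δλ/2) = 0.141864.
c = 2·atan2(√a, √(1−a)) = 0.77235 rad → d = 6371·c ≈ 4920.65 km.

4921 km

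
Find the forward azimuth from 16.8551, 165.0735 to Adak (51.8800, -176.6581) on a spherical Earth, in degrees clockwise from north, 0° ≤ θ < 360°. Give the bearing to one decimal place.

Δλ = -176.6581 − 165.0735 = -341.7316°; wrapped into (−180°, 180°]: 18.2684°.
θ = atan2( sin Δλ · cos φ₂ , cos φ₁ · sin φ₂ − sin φ₁ · cos φ₂ · cos Δλ )
  = atan2(0.19351, 0.58295) = 18.363° → normalised to [0°, 360°): 18.363°.

18.4°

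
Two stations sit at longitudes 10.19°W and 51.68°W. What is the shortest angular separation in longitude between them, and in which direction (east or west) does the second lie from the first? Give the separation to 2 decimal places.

Raw difference: -51.68 − -10.19 = -41.49°.
Normalise into (−180°, 180°]: -41.49° stays -41.49°.
Negative ⇒ the second point lies to the west; separation 41.49°.

41.49° west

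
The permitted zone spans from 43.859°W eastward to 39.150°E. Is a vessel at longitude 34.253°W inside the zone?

Yes

Band width going east from -43.859° to +39.150°: ((39.150 − -43.859) mod 360) = 83.009°.
Offset of -34.253° east of the west edge: ((-34.253 − -43.859) mod 360) = 9.606°.
9.606° ≤ 83.009° ⇒ inside.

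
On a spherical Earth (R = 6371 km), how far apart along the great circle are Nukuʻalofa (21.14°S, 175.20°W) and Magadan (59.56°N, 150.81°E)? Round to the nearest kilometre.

Δλ = 150.81 − -175.20 = 326.01°; wrapped into (−180°, 180°]: -33.99°.
Δφ = 59.56 − -21.14 = 80.70°.
a = sin²(Δφ/2) + cos φ₁ · cos φ₂ · sin²(Δλ/2) = 0.459568.
c = 2·atan2(√a, √(1−a)) = 1.48984 rad → d = 6371·c ≈ 9491.80 km.

9492 km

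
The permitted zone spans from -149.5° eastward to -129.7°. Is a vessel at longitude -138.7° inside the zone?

Yes

Band width going east from -149.5° to -129.7°: ((-129.7 − -149.5) mod 360) = 19.8°.
Offset of -138.7° east of the west edge: ((-138.7 − -149.5) mod 360) = 10.8°.
10.8° ≤ 19.8° ⇒ inside.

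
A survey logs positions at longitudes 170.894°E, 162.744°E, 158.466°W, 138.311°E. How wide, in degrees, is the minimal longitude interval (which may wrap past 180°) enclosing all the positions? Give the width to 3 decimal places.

63.223°

Sort the longitudes: -158.466°, +138.311°, +162.744°, +170.894°.
Eastward gaps between consecutive values (wrapping around): 296.777°, 24.433°, 8.150°, 30.640°.
Largest gap = 296.777° ⇒ minimal covering band is its complement: 360° − 296.777° = 63.223°.
Band runs from +138.311° eastward to -158.466°, crossing the antimeridian.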